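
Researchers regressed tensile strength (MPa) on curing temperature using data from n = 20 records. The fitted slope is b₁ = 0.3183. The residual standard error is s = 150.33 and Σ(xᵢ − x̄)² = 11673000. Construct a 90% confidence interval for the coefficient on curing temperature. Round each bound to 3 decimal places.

SE(b₁) = s/√Sₓₓ = 150.33/√11673000 = 0.0440002.
df = n − 2 = 18.
t* = t_{0.05, 18} = 1.734064.
Margin = t* × SE = 1.734064 × 0.0440002 = 0.07630.
CI: 0.3183 ± 0.07630 → (0.242, 0.395).
With 90% confidence, each one-unit increase in curing temperature is associated with a change of between 0.242 and 0.395 MPa in tensile strength.

(0.242, 0.395)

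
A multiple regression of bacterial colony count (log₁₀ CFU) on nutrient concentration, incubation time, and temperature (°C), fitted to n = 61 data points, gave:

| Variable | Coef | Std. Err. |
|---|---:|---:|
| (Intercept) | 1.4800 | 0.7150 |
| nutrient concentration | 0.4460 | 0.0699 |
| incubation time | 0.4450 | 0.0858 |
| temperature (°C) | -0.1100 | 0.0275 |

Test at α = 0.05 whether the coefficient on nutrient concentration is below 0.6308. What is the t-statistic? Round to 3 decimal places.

Read off: b = 0.4460, SE = 0.0699 for nutrient concentration.
H₀: β₁ = 0.6308 vs H₁: β₁ < 0.6308.
t = (0.4460 − 0.6308) / 0.0699 = -2.644.
df = n − k − 1 = 61 − 3 − 1 = 57.
One-sided p ≈ 0.0053, which is < 0.05, so reject H₀.
There is evidence that the true slope on nutrient concentration is below 0.6308 log₁₀ CFU per unit, holding the other predictors fixed.

t = -2.644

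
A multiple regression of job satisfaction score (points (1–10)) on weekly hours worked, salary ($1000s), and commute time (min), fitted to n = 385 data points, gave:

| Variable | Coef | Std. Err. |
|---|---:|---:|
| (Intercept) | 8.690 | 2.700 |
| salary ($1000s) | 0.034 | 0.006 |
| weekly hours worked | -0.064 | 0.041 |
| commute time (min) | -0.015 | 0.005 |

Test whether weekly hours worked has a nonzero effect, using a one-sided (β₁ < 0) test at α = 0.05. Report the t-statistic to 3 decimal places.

t = -1.561

Read off: b = -0.064, SE = 0.041 for weekly hours worked.
H₀: β₁ = 0 vs H₁: β₁ < 0.
t = -0.064 / 0.041 = -1.561.
df = n − k − 1 = 385 − 3 − 1 = 381.
One-sided p ≈ 0.0597, which is ≥ 0.05, so fail to reject H₀.
The data do not give significant evidence that the true slope on weekly hours worked is negative, holding the other predictors fixed.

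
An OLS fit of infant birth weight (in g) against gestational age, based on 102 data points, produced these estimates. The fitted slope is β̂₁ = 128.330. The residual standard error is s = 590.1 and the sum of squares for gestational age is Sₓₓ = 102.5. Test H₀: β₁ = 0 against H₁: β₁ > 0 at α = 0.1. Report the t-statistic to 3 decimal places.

SE(β̂₁) = s/√Sₓₓ = 590.1/√102.5 = 58.2859.
t = 128.330 / 58.2859 = 2.202.
df = n − 2 = 100.
One-sided p ≈ 0.0150, which is < 0.1, so reject H₀.
There is evidence that the true slope on gestational age is positive.

t = 2.202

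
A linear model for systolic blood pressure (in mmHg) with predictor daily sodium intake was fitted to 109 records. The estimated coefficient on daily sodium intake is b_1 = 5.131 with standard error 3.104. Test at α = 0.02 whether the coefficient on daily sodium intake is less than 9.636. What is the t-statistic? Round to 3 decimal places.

H₀: β₁ = 9.636 vs H₁: β₁ < 9.636.
t = (b_1 − β₁⁰)/SE = (5.131 − 9.636) / 3.104 = -1.451.
df = n − 2 = 109 − 2 = 107.
One-sided p ≈ 0.0748, which is ≥ 0.02, so fail to reject H₀.
The data do not give significant evidence that the true slope on daily sodium intake is below 9.636 mmHg per unit.

t = -1.451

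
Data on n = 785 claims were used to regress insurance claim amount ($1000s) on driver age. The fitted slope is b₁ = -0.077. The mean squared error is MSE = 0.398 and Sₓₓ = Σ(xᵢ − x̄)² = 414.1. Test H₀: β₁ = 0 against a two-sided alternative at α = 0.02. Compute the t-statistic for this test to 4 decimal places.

SE(b₁) = √(MSE/Sₓₓ) = √(0.398/414.1) = 0.0310019.
t = -0.077 / 0.0310019 = -2.4837.
df = n − 2 = 783.
Two-sided p ≈ 0.0132, which is < 0.02, so reject H₀.
There is evidence that driver age is associated with insurance claim amount.

t = -2.4837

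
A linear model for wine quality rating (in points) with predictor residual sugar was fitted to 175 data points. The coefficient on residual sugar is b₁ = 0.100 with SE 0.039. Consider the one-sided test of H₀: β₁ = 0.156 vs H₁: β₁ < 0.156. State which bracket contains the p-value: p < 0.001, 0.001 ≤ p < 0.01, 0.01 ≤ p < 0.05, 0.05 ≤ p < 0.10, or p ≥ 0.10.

t = (0.100 − 0.156) / 0.039 = -1.436.
df = n − 2 = 175 − 2 = 173.
One-sided p = P(T_{173} < t) ≈ 0.0764.
So 0.05 ≤ p < 0.10.

0.05 ≤ p < 0.10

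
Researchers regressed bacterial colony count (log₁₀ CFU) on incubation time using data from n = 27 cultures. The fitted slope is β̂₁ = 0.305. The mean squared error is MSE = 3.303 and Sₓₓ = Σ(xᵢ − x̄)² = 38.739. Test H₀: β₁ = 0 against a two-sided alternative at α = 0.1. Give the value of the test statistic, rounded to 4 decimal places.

SE(β̂₁) = √(MSE/Sₓₓ) = √(3.303/38.739) = 0.291998.
t = 0.305 / 0.291998 = 1.0445.
df = n − 2 = 25.
Two-sided p ≈ 0.3062, which is ≥ 0.1, so fail to reject H₀.
The data do not give significant evidence of an association between incubation time and bacterial colony count.

t = 1.0445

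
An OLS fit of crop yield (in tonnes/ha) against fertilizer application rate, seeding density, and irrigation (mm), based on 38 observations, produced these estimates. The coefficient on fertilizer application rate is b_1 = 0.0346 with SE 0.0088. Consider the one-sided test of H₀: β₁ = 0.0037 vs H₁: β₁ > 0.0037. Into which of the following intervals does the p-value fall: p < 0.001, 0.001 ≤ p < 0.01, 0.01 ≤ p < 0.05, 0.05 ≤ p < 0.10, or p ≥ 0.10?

p < 0.001

t = (0.0346 − 0.0037) / 0.0088 = 3.511.
df = n − k − 1 = 38 − 3 − 1 = 34.
One-sided p = P(T_{34} > t) ≈ 0.0006.
So p < 0.001.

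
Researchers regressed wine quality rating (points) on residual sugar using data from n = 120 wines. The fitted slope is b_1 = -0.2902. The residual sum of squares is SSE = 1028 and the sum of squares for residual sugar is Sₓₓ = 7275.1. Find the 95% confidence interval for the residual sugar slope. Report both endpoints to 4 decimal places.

MSE = SSE/(n − 2) = 1028/118 = 8.71186.
SE(b_1) = √(MSE/Sₓₓ) = √(8.71186/7275.1) = 0.0346048.
df = n − 2 = 118.
t* = t_{0.025, 118} = 1.980272.
Margin = t* × SE = 1.980272 × 0.0346048 = 0.068527.
CI: -0.2902 ± 0.068527 → (-0.3587, -0.2217).
With 95% confidence, each one-unit increase in residual sugar is associated with a change of between -0.3587 and -0.2217 points in wine quality rating.

(-0.3587, -0.2217)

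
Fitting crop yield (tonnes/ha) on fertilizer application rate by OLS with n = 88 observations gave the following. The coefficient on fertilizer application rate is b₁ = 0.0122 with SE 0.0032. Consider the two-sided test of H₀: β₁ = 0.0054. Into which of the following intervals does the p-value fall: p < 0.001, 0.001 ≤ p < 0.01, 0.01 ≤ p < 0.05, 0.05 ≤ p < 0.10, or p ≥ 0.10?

0.01 ≤ p < 0.05

t = (0.0122 − 0.0054) / 0.0032 = 2.125.
df = n − 2 = 88 − 2 = 86.
Two-sided p = 2·P(T_{86} > |t|) ≈ 0.0365.
So 0.01 ≤ p < 0.05.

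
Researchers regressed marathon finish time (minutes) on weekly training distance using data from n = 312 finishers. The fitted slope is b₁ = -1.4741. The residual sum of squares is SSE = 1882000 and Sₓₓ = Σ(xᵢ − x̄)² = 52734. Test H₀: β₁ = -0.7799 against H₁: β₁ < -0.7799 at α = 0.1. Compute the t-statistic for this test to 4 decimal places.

MSE = SSE/(n − 2) = 1882000/310 = 6070.97.
SE(b₁) = √(MSE/Sₓₓ) = √(6070.97/52734) = 0.3393.
t = (-1.4741 − (-0.7799)) / 0.3393 = -2.0460.
df = n − 2 = 310.
One-sided p ≈ 0.0208, which is < 0.1, so reject H₀.
There is evidence that the true slope on weekly training distance is below -0.7799 minutes per unit.

t = -2.0460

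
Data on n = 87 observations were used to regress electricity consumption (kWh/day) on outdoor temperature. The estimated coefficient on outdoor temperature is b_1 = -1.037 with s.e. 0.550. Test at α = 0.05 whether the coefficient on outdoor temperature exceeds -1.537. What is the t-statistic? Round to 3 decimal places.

t = 0.909

H₀: β₁ = -1.537 vs H₁: β₁ > -1.537.
t = (b_1 − β₁⁰)/SE = (-1.037 − (-1.537)) / 0.550 = 0.909.
df = n − 2 = 87 − 2 = 85.
One-sided p ≈ 0.1829, which is ≥ 0.05, so fail to reject H₀.
The data do not give significant evidence that the true slope on outdoor temperature exceeds -1.537 kWh/day per unit.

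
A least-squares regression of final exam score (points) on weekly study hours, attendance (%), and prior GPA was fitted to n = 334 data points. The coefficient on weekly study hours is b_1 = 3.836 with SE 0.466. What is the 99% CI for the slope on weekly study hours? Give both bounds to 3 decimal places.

df = n − k − 1 = 334 − 3 − 1 = 330.
t* = t_{0.005, 330} = 2.590809.
Margin = t* × SE = 2.590809 × 0.466 = 1.20732.
CI: 3.836 ± 1.20732 → (2.629, 5.043).
With 99% confidence, each one-unit increase in weekly study hours is associated with a change of between 2.629 and 5.043 points in final exam score, holding the other predictors fixed.

(2.629, 5.043)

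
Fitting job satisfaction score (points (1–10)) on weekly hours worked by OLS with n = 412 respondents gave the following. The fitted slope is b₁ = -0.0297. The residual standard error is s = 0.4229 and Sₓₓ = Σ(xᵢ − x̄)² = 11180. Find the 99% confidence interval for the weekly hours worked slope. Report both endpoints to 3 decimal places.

SE(b₁) = s/√Sₓₓ = 0.4229/√11180 = 0.0039996.
df = n − 2 = 410.
t* = t_{0.005, 410} = 2.587874.
Margin = t* × SE = 2.587874 × 0.0039996 = 0.01035.
CI: -0.0297 ± 0.01035 → (-0.040, -0.019).
With 99% confidence, each one-unit increase in weekly hours worked is associated with a change of between -0.040 and -0.019 points (1–10) in job satisfaction score.

(-0.040, -0.019)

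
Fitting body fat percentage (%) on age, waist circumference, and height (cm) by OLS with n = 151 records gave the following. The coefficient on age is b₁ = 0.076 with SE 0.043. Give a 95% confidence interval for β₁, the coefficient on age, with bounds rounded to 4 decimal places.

(-0.0090, 0.1610)

df = n − k − 1 = 151 − 3 − 1 = 147.
t* = t_{0.025, 147} = 1.976233.
Margin = t* × SE = 1.976233 × 0.043 = 0.084978.
CI: 0.076 ± 0.084978 → (-0.0090, 0.1610).
With 95% confidence, each one-unit increase in age is associated with a change of between -0.0090 and 0.1610 % in body fat percentage, holding the other predictors fixed.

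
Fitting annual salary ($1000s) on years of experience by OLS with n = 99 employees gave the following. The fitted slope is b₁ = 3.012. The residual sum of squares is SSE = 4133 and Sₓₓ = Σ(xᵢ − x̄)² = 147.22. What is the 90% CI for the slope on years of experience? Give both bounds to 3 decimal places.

MSE = SSE/(n − 2) = 4133/97 = 42.6082.
SE(b₁) = √(MSE/Sₓₓ) = √(42.6082/147.22) = 0.537977.
df = n − 2 = 97.
t* = t_{0.05, 97} = 1.660715.
Margin = t* × SE = 1.660715 × 0.537977 = 0.89343.
CI: 3.012 ± 0.89343 → (2.119, 3.905).
With 90% confidence, each one-unit increase in years of experience is associated with a change of between 2.119 and 3.905 $1000s in annual salary.

(2.119, 3.905)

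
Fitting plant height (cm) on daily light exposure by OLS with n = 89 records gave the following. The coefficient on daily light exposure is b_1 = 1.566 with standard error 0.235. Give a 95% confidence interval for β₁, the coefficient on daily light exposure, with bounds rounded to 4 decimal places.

(1.0989, 2.0331)

df = n − 2 = 89 − 2 = 87.
t* = t_{0.025, 87} = 1.987608.
Margin = t* × SE = 1.987608 × 0.235 = 0.467088.
CI: 1.566 ± 0.467088 → (1.0989, 2.0331).
With 95% confidence, each one-unit increase in daily light exposure is associated with a change of between 1.0989 and 2.0331 cm in plant height.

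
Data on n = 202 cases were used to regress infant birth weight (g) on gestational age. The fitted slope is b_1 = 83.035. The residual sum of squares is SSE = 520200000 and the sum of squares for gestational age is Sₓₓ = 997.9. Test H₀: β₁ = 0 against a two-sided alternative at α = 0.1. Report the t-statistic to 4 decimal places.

t = 1.6264

MSE = SSE/(n − 2) = 520200000/200 = 2.601e+06.
SE(b_1) = √(MSE/Sₓₓ) = √(2.601e+06/997.9) = 51.0536.
t = 83.035 / 51.0536 = 1.6264.
df = n − 2 = 200.
Two-sided p ≈ 0.1054, which is ≥ 0.1, so fail to reject H₀.
The data do not give significant evidence of an association between gestational age and infant birth weight.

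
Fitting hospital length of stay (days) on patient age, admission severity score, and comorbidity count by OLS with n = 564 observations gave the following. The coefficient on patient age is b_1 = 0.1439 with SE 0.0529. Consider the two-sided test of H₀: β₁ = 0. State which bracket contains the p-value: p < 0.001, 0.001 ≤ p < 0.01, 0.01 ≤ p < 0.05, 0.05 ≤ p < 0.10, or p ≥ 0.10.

t = 0.1439 / 0.0529 = 2.720.
df = n − k − 1 = 564 − 3 − 1 = 560.
Two-sided p = 2·P(T_{560} > |t|) ≈ 0.0067.
So 0.001 ≤ p < 0.01.

0.001 ≤ p < 0.01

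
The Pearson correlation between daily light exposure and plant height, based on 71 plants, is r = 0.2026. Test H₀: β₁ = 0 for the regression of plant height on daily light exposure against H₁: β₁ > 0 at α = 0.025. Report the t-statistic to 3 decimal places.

t = 1.719

t = r·√(n − 2)/√(1 − r²) = 0.2026·√69/√0.958953 = 1.719.
df = n − 2 = 69.
One-sided p ≈ 0.0451, which is ≥ 0.025, so fail to reject H₀.
The data do not give significant evidence of a linear association between daily light exposure and plant height.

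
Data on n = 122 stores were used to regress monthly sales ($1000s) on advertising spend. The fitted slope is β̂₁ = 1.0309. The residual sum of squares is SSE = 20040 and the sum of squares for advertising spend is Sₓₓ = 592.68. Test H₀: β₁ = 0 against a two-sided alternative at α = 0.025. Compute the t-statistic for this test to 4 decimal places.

MSE = SSE/(n − 2) = 20040/120 = 167.
SE(β̂₁) = √(MSE/Sₓₓ) = √(167/592.68) = 0.530821.
t = 1.0309 / 0.530821 = 1.9421.
df = n − 2 = 120.
Two-sided p ≈ 0.0545, which is ≥ 0.025, so fail to reject H₀.
The data do not give significant evidence of an association between advertising spend and monthly sales.

t = 1.9421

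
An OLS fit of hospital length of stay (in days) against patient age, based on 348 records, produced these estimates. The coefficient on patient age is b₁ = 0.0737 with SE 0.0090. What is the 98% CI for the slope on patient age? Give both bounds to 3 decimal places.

(0.053, 0.095)

df = n − 2 = 348 − 2 = 346.
t* = t_{0.01, 346} = 2.337173.
Margin = t* × SE = 2.337173 × 0.0090 = 0.02103.
CI: 0.0737 ± 0.02103 → (0.053, 0.095).
With 98% confidence, each one-unit increase in patient age is associated with a change of between 0.053 and 0.095 days in hospital length of stay.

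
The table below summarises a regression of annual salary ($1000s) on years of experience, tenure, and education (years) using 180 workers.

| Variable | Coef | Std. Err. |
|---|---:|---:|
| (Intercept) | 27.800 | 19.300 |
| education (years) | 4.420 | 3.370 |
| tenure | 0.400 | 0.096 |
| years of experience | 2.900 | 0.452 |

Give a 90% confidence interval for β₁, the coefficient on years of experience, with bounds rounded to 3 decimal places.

(2.153, 3.647)

Read off: b = 2.900, SE = 0.452 for years of experience.
df = n − k − 1 = 180 − 3 − 1 = 176.
t* = t_{0.05, 176} = 1.653557.
Margin = t* × SE = 1.653557 × 0.452 = 0.74741.
CI: 2.900 ± 0.74741 → (2.153, 3.647).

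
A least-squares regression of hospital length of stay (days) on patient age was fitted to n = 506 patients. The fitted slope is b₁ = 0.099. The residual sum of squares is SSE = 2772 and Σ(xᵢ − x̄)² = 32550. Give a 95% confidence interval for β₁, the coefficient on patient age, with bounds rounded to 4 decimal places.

MSE = SSE/(n − 2) = 2772/504 = 5.5.
SE(b₁) = √(MSE/Sₓₓ) = √(5.5/32550) = 0.0129989.
df = n − 2 = 504.
t* = t_{0.025, 504} = 1.964682.
Margin = t* × SE = 1.964682 × 0.0129989 = 0.025539.
CI: 0.099 ± 0.025539 → (0.0735, 0.1245).
With 95% confidence, each one-unit increase in patient age is associated with a change of between 0.0735 and 0.1245 days in hospital length of stay.

(0.0735, 0.1245)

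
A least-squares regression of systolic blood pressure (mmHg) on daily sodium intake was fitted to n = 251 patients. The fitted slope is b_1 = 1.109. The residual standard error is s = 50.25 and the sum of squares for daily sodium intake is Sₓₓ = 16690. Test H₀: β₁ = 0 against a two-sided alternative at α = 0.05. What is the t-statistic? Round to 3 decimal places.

SE(b_1) = s/√Sₓₓ = 50.25/√16690 = 0.388963.
t = 1.109 / 0.388963 = 2.851.
df = n − 2 = 249.
Two-sided p ≈ 0.0047, which is < 0.05, so reject H₀.
There is evidence that daily sodium intake is associated with systolic blood pressure.

t = 2.851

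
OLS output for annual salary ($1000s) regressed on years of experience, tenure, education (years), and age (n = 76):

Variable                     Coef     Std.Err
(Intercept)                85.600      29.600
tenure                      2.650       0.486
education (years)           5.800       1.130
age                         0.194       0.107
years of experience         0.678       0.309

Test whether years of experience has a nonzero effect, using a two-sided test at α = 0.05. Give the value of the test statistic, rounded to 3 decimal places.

Read off: b = 0.678, SE = 0.309 for years of experience.
H₀: β₁ = 0 vs H₁: β₁ ≠ 0.
t = 0.678 / 0.309 = 2.194.
df = n − k − 1 = 76 − 4 − 1 = 71.
Two-sided p ≈ 0.0315, which is < 0.05, so reject H₀.
There is evidence that years of experience is associated with annual salary, holding the other predictors fixed.

t = 2.194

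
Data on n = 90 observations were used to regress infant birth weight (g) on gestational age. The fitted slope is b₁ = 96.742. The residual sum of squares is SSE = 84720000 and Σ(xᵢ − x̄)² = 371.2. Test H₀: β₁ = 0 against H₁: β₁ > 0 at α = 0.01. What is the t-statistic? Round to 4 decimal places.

t = 1.8996

MSE = SSE/(n − 2) = 84720000/88 = 962727.
SE(b₁) = √(MSE/Sₓₓ) = √(962727/371.2) = 50.9269.
t = 96.742 / 50.9269 = 1.8996.
df = n − 2 = 88.
One-sided p ≈ 0.0304, which is ≥ 0.01, so fail to reject H₀.
The data do not give significant evidence that the true slope on gestational age is positive.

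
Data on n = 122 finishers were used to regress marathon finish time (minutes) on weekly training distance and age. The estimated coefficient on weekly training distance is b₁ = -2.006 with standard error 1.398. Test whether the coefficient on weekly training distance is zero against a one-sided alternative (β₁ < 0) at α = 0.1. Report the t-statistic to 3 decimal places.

H₀: β₁ = 0 vs H₁: β₁ < 0.
t = (b₁ − β₁⁰)/SE = -2.006 / 1.398 = -1.435.
df = n − k − 1 = 122 − 2 − 1 = 119.
One-sided p ≈ 0.0770, which is < 0.1, so reject H₀.
There is evidence that the true slope on weekly training distance is negative, holding the other predictors fixed.

t = -1.435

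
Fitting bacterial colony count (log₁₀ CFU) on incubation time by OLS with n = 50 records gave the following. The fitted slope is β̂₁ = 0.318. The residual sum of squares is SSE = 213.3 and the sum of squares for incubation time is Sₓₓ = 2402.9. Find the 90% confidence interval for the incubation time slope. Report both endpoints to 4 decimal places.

MSE = SSE/(n − 2) = 213.3/48 = 4.44375.
SE(β̂₁) = √(MSE/Sₓₓ) = √(4.44375/2402.9) = 0.0430038.
df = n − 2 = 48.
t* = t_{0.05, 48} = 1.677224.
Margin = t* × SE = 1.677224 × 0.0430038 = 0.072127.
CI: 0.318 ± 0.072127 → (0.2459, 0.3901).
With 90% confidence, each one-unit increase in incubation time is associated with a change of between 0.2459 and 0.3901 log₁₀ CFU in bacterial colony count.

(0.2459, 0.3901)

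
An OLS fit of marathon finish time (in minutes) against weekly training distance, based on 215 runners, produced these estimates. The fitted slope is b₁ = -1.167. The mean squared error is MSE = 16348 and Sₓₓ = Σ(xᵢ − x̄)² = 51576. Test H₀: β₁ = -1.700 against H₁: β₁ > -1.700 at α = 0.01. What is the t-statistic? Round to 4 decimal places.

SE(b₁) = √(MSE/Sₓₓ) = √(16348/51576) = 0.563.
t = (-1.167 − (-1.700)) / 0.563 = 0.9467.
df = n − 2 = 213.
One-sided p ≈ 0.1724, which is ≥ 0.01, so fail to reject H₀.
The data do not give significant evidence that the true slope on weekly training distance exceeds -1.700 minutes per unit.

t = 0.9467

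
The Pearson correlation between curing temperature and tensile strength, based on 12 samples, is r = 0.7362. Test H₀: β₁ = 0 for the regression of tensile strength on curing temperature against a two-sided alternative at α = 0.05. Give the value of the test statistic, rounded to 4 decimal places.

t = 3.4400

t = r·√(n − 2)/√(1 − r²) = 0.7362·√10/√0.45801 = 3.4400.
df = n − 2 = 10.
Two-sided p ≈ 0.0063, which is < 0.05, so reject H₀.
There is evidence of a linear association between curing temperature and tensile strength.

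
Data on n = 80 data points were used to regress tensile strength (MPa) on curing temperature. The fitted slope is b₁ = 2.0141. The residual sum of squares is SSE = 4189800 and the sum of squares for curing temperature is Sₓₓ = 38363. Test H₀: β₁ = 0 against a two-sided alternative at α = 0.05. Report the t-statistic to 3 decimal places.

t = 1.702

MSE = SSE/(n − 2) = 4189800/78 = 53715.4.
SE(b₁) = √(MSE/Sₓₓ) = √(53715.4/38363) = 1.1833.
t = 2.0141 / 1.1833 = 1.702.
df = n − 2 = 78.
Two-sided p ≈ 0.0927, which is ≥ 0.05, so fail to reject H₀.
The data do not give significant evidence of an association between curing temperature and tensile strength.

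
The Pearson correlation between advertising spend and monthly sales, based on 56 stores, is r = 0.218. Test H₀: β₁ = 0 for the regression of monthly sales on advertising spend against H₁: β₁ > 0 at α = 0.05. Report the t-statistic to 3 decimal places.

t = 1.641

t = r·√(n − 2)/√(1 − r²) = 0.218·√54/√0.952476 = 1.641.
df = n − 2 = 54.
One-sided p ≈ 0.0533, which is ≥ 0.05, so fail to reject H₀.
The data do not give significant evidence of a linear association between advertising spend and monthly sales.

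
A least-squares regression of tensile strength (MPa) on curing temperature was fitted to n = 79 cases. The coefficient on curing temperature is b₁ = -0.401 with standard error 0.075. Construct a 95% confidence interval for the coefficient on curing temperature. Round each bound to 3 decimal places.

(-0.550, -0.252)

df = n − 2 = 79 − 2 = 77.
t* = t_{0.025, 77} = 1.991254.
Margin = t* × SE = 1.991254 × 0.075 = 0.14934.
CI: -0.401 ± 0.14934 → (-0.550, -0.252).
With 95% confidence, each one-unit increase in curing temperature is associated with a change of between -0.550 and -0.252 MPa in tensile strength.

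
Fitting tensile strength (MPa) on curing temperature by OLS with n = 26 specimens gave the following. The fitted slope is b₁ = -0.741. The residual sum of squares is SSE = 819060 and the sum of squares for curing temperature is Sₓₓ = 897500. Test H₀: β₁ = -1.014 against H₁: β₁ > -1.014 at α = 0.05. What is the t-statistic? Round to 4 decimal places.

t = 1.4000

MSE = SSE/(n − 2) = 819060/24 = 34127.5.
SE(b₁) = √(MSE/Sₓₓ) = √(34127.5/897500) = 0.195.
t = (-0.741 − (-1.014)) / 0.195 = 1.4000.
df = n − 2 = 24.
One-sided p ≈ 0.0872, which is ≥ 0.05, so fail to reject H₀.
The data do not give significant evidence that the true slope on curing temperature exceeds -1.014 MPa per unit.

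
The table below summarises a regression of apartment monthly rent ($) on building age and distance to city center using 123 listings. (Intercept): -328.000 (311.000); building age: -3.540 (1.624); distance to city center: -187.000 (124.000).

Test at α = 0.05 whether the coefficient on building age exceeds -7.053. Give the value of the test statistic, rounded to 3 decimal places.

Read off: b = -3.540, SE = 1.624 for building age.
H₀: β₁ = -7.053 vs H₁: β₁ > -7.053.
t = (-3.540 − (-7.053)) / 1.624 = 2.163.
df = n − k − 1 = 123 − 2 − 1 = 120.
One-sided p ≈ 0.0163, which is < 0.05, so reject H₀.
There is evidence that the true slope on building age exceeds -7.053 $ per unit, holding the other predictors fixed.

t = 2.163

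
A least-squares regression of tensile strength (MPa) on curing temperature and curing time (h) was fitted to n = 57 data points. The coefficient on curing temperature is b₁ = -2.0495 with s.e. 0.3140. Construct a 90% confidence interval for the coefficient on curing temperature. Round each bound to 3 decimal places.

(-2.575, -1.524)

df = n − k − 1 = 57 − 2 − 1 = 54.
t* = t_{0.05, 54} = 1.673565.
Margin = t* × SE = 1.673565 × 0.3140 = 0.52550.
CI: -2.0495 ± 0.52550 → (-2.575, -1.524).
With 90% confidence, each one-unit increase in curing temperature is associated with a change of between -2.575 and -1.524 MPa in tensile strength, holding the other predictors fixed.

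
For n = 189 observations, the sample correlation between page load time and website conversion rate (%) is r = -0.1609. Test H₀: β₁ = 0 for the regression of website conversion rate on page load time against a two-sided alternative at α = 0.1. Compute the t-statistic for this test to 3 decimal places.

t = r·√(n − 2)/√(1 − r²) = -0.1609·√187/√0.974111 = -2.229.
df = n − 2 = 187.
Two-sided p ≈ 0.0270, which is < 0.1, so reject H₀.
There is evidence of a linear association between page load time and website conversion rate.

t = -2.229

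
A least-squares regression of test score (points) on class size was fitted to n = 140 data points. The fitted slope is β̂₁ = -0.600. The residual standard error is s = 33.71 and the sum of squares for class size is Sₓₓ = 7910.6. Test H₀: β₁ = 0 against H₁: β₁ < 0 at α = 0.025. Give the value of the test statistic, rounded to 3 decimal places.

SE(β̂₁) = s/√Sₓₓ = 33.71/√7910.6 = 0.379013.
t = -0.600 / 0.379013 = -1.583.
df = n − 2 = 138.
One-sided p ≈ 0.0578, which is ≥ 0.025, so fail to reject H₀.
The data do not give significant evidence that the true slope on class size is negative.

t = -1.583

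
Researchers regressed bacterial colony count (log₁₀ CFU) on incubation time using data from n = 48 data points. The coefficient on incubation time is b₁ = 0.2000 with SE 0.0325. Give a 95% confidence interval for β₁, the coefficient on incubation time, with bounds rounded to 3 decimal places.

(0.135, 0.265)

df = n − 2 = 48 − 2 = 46.
t* = t_{0.025, 46} = 2.012896.
Margin = t* × SE = 2.012896 × 0.0325 = 0.06542.
CI: 0.2000 ± 0.06542 → (0.135, 0.265).
With 95% confidence, each one-unit increase in incubation time is associated with a change of between 0.135 and 0.265 log₁₀ CFU in bacterial colony count.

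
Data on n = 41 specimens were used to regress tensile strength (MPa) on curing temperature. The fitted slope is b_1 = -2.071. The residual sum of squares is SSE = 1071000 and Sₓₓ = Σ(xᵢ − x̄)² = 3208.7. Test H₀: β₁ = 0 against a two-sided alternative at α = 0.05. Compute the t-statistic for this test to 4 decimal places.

MSE = SSE/(n − 2) = 1071000/39 = 27461.5.
SE(b_1) = √(MSE/Sₓₓ) = √(27461.5/3208.7) = 2.92548.
t = -2.071 / 2.92548 = -0.7079.
df = n − 2 = 39.
Two-sided p ≈ 0.4832, which is ≥ 0.05, so fail to reject H₀.
The data do not give significant evidence of an association between curing temperature and tensile strength.

t = -0.7079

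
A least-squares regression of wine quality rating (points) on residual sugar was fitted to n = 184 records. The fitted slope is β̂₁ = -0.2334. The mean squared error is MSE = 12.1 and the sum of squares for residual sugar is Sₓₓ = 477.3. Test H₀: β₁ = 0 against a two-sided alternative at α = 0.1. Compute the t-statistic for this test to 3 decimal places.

SE(β̂₁) = √(MSE/Sₓₓ) = √(12.1/477.3) = 0.15922.
t = -0.2334 / 0.15922 = -1.466.
df = n − 2 = 182.
Two-sided p ≈ 0.1444, which is ≥ 0.1, so fail to reject H₀.
The data do not give significant evidence of an association between residual sugar and wine quality rating.

t = -1.466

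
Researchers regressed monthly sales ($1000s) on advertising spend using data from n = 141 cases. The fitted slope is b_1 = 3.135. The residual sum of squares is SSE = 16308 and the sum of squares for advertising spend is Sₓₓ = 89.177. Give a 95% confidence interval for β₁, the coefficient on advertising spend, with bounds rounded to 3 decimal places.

(0.867, 5.403)

MSE = SSE/(n − 2) = 16308/139 = 117.324.
SE(b_1) = √(MSE/Sₓₓ) = √(117.324/89.177) = 1.14701.
df = n − 2 = 139.
t* = t_{0.025, 139} = 1.977178.
Margin = t* × SE = 1.977178 × 1.14701 = 2.26784.
CI: 3.135 ± 2.26784 → (0.867, 5.403).
With 95% confidence, each one-unit increase in advertising spend is associated with a change of between 0.867 and 5.403 $1000s in monthly sales.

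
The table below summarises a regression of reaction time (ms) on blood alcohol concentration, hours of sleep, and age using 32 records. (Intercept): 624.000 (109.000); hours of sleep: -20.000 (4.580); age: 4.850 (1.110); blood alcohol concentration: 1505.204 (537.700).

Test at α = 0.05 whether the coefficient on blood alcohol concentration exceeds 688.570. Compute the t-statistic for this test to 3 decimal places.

t = 1.519

Read off: b = 1505.204, SE = 537.700 for blood alcohol concentration.
H₀: β₁ = 688.570 vs H₁: β₁ > 688.570.
t = (1505.204 − 688.570) / 537.700 = 1.519.
df = n − k − 1 = 32 − 3 − 1 = 28.
One-sided p ≈ 0.0700, which is ≥ 0.05, so fail to reject H₀.
The data do not give significant evidence that the true slope on blood alcohol concentration exceeds 688.570 ms per unit, holding the other predictors fixed.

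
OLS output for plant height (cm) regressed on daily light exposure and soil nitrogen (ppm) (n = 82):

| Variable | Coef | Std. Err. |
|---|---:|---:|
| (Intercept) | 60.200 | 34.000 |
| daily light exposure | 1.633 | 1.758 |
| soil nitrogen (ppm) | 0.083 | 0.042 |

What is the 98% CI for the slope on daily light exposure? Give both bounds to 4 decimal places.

(-2.5413, 5.8073)

Read off: b = 1.633, SE = 1.758 for daily light exposure.
df = n − k − 1 = 82 − 2 − 1 = 79.
t* = t_{0.01, 79} = 2.374482.
Margin = t* × SE = 2.374482 × 1.758 = 4.174339.
CI: 1.633 ± 4.174339 → (-2.5413, 5.8073).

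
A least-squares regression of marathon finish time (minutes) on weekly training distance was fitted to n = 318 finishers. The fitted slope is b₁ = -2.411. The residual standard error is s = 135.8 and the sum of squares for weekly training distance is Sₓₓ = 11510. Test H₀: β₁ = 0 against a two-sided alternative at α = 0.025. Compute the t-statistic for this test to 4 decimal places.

SE(b₁) = s/√Sₓₓ = 135.8/√11510 = 1.26579.
t = -2.411 / 1.26579 = -1.9047.
df = n − 2 = 316.
Two-sided p ≈ 0.0577, which is ≥ 0.025, so fail to reject H₀.
The data do not give significant evidence of an association between weekly training distance and marathon finish time.

t = -1.9047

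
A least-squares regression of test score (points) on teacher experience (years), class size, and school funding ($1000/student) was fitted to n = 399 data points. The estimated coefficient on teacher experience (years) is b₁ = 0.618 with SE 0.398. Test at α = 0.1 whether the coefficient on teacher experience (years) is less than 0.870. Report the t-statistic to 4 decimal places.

H₀: β₁ = 0.870 vs H₁: β₁ < 0.870.
t = (b₁ − β₁⁰)/SE = (0.618 − 0.870) / 0.398 = -0.6332.
df = n − k − 1 = 399 − 3 − 1 = 395.
One-sided p ≈ 0.2635, which is ≥ 0.1, so fail to reject H₀.
The data do not give significant evidence that the true slope on teacher experience (years) is below 0.870 points per unit, holding the other predictors fixed.

t = -0.6332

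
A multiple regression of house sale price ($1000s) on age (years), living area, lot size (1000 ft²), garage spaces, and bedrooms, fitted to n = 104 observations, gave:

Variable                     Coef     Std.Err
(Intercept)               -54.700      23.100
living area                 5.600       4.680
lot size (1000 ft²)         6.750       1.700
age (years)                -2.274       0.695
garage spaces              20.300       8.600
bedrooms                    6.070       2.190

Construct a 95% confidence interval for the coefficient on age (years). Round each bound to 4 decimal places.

Read off: b = -2.274, SE = 0.695 for age (years).
df = n − k − 1 = 104 − 5 − 1 = 98.
t* = t_{0.025, 98} = 1.984467.
Margin = t* × SE = 1.984467 × 0.695 = 1.379205.
CI: -2.274 ± 1.379205 → (-3.6532, -0.8948).

(-3.6532, -0.8948)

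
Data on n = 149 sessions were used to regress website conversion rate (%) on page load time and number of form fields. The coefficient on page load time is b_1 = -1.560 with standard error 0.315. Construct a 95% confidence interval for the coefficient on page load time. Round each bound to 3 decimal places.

df = n − k − 1 = 149 − 2 − 1 = 146.
t* = t_{0.025, 146} = 1.976346.
Margin = t* × SE = 1.976346 × 0.315 = 0.62255.
CI: -1.560 ± 0.62255 → (-2.183, -0.937).
With 95% confidence, each one-unit increase in page load time is associated with a change of between -2.183 and -0.937 % in website conversion rate, holding the other predictors fixed.

(-2.183, -0.937)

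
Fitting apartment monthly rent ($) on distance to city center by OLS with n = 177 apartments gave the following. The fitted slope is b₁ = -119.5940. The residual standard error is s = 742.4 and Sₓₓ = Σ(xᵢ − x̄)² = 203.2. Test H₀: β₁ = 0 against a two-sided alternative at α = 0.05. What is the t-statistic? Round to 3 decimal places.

t = -2.296

SE(b₁) = s/√Sₓₓ = 742.4/√203.2 = 52.0806.
t = -119.5940 / 52.0806 = -2.296.
df = n − 2 = 175.
Two-sided p ≈ 0.0228, which is < 0.05, so reject H₀.
There is evidence that distance to city center is associated with apartment monthly rent.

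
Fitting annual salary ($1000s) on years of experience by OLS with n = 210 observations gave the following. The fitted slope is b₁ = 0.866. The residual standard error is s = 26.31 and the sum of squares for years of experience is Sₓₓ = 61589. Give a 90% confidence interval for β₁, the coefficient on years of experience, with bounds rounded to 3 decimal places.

SE(b₁) = s/√Sₓₓ = 26.31/√61589 = 0.106015.
df = n − 2 = 208.
t* = t_{0.05, 208} = 1.652212.
Margin = t* × SE = 1.652212 × 0.106015 = 0.17516.
CI: 0.866 ± 0.17516 → (0.691, 1.041).
With 90% confidence, each one-unit increase in years of experience is associated with a change of between 0.691 and 1.041 $1000s in annual salary.

(0.691, 1.041)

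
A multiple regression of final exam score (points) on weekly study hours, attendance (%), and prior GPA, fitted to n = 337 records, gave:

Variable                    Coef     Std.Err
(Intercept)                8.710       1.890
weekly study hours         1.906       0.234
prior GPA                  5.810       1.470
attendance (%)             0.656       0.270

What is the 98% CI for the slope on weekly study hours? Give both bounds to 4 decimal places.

Read off: b = 1.906, SE = 0.234 for weekly study hours.
df = n − k − 1 = 337 − 3 − 1 = 333.
t* = t_{0.01, 333} = 2.337598.
Margin = t* × SE = 2.337598 × 0.234 = 0.546998.
CI: 1.906 ± 0.546998 → (1.3590, 2.4530).

(1.3590, 2.4530)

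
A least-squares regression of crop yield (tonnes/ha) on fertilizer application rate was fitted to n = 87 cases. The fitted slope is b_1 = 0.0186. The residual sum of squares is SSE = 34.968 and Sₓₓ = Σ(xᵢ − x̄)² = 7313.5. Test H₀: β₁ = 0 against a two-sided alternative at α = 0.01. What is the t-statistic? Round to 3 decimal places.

t = 2.480

MSE = SSE/(n − 2) = 34.968/85 = 0.411388.
SE(b_1) = √(MSE/Sₓₓ) = √(0.411388/7313.5) = 0.00750004.
t = 0.0186 / 0.00750004 = 2.480.
df = n − 2 = 85.
Two-sided p ≈ 0.0151, which is ≥ 0.01, so fail to reject H₀.
The data do not give significant evidence of an association between fertilizer application rate and crop yield.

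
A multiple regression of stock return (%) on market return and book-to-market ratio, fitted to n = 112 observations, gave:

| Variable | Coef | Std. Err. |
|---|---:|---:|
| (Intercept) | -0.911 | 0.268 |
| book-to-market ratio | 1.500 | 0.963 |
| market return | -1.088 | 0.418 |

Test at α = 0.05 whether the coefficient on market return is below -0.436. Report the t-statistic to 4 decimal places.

t = -1.5598

Read off: b = -1.088, SE = 0.418 for market return.
H₀: β₁ = -0.436 vs H₁: β₁ < -0.436.
t = (-1.088 − (-0.436)) / 0.418 = -1.5598.
df = n − k − 1 = 112 − 2 − 1 = 109.
One-sided p ≈ 0.0609, which is ≥ 0.05, so fail to reject H₀.
The data do not give significant evidence that the true slope on market return is below -0.436 % per unit, holding the other predictors fixed.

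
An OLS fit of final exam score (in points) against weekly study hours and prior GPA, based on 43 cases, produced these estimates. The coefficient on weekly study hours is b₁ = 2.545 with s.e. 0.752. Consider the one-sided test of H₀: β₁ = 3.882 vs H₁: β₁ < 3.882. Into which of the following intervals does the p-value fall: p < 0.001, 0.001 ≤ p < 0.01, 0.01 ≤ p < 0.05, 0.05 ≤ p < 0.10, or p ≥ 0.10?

0.01 ≤ p < 0.05

t = (2.545 − 3.882) / 0.752 = -1.778.
df = n − k − 1 = 43 − 2 − 1 = 40.
One-sided p = P(T_{40} < t) ≈ 0.0415.
So 0.01 ≤ p < 0.05.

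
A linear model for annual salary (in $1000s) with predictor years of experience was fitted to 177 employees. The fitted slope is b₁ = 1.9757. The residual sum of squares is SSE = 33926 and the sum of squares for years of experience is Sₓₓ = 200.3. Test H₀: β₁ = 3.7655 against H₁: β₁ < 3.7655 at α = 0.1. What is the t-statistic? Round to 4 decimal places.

MSE = SSE/(n − 2) = 33926/175 = 193.863.
SE(b₁) = √(MSE/Sₓₓ) = √(193.863/200.3) = 0.9838.
t = (1.9757 − 3.7655) / 0.9838 = -1.8193.
df = n − 2 = 175.
One-sided p ≈ 0.0353, which is < 0.1, so reject H₀.
There is evidence that the true slope on years of experience is below 3.7655 $1000s per unit.

t = -1.8193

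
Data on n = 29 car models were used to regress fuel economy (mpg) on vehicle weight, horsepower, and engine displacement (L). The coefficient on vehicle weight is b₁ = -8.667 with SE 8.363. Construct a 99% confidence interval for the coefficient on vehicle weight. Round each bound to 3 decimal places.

df = n − k − 1 = 29 − 3 − 1 = 25.
t* = t_{0.005, 25} = 2.787436.
Margin = t* × SE = 2.787436 × 8.363 = 23.31133.
CI: -8.667 ± 23.31133 → (-31.978, 14.644).
With 99% confidence, each one-unit increase in vehicle weight is associated with a change of between -31.978 and 14.644 mpg in fuel economy, holding the other predictors fixed.

(-31.978, 14.644)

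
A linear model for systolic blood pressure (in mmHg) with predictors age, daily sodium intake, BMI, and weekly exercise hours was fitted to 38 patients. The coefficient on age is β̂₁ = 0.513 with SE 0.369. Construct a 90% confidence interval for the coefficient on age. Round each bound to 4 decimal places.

(-0.1115, 1.1375)

df = n − k − 1 = 38 − 4 − 1 = 33.
t* = t_{0.05, 33} = 1.69236.
Margin = t* × SE = 1.69236 × 0.369 = 0.624481.
CI: 0.513 ± 0.624481 → (-0.1115, 1.1375).
With 90% confidence, each one-unit increase in age is associated with a change of between -0.1115 and 1.1375 mmHg in systolic blood pressure, holding the other predictors fixed.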